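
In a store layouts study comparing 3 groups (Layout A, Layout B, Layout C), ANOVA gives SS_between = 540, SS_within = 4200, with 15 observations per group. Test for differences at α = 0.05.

df_between = 2, df_within = 42. F = MS_between/MS_within = 270.0/100.0 = 2.7. F_crit ≈ 3.22. Fail to reject H₀.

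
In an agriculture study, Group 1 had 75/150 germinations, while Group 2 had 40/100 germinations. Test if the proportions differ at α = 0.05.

p̂₁ = 0.5, p̂₂ = 0.4, pooled p̂ = 0.46. z = 1.554. Critical: ±1.96. Fail to reject H₀.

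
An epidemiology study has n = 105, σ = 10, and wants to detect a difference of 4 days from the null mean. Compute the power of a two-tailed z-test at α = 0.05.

SE = σ/√n = 10/√105 = 0.976. Non-centrality λ = d/SE = 4/0.976 = 4.099. Power ≈ Φ(λ - z_{α/2}) = Φ(4.099 - 1.96) = Φ(2.139) = 0.984.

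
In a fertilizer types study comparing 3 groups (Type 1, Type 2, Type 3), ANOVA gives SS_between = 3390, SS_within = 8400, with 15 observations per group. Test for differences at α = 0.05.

df_between = 2, df_within = 42. F = MS_between/MS_within = 1695.0/200.0 = 8.475. F_crit ≈ 3.22. Reject H₀. At least one mean differs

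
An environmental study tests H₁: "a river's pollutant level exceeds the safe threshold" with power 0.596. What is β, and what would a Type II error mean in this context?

β = 1 - power = 1 - 0.596 = 0.404. A Type II error is failing to reject H₀ when H₀ is false (false negative) — here, failing to conclude that a river's pollutant level exceeds the safe threshold when in fact it is true. Consequence: allowing unsafe pollution to continue.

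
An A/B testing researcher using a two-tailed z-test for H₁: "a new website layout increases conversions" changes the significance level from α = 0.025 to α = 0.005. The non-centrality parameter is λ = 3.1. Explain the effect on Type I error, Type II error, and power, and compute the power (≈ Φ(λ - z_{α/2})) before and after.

Decreasing α from 0.025 to 0.005:
• Type I error rate decreases (α is the Type I rate by definition).
• Critical value moves from z_{α/2} = 2.241 to 2.807, so power = Φ(λ - z_{α/2}) goes from Φ(3.1 - 2.241) = 0.805 to Φ(3.1 - 2.807) = 0.615.
• Type II error rate β = 1 - power therefore increases (0.195 → 0.385).
Appropriate when false positives are costly — here, rolling out a layout that doesn't actually help — wasted engineering effort.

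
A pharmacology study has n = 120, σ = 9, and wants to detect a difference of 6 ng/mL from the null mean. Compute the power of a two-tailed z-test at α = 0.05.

SE = σ/√n = 9/√120 = 0.822. Non-centrality λ = d/SE = 6/0.822 = 7.303. Power ≈ Φ(λ - z_{α/2}) = Φ(7.303 - 1.96) = Φ(5.343) = 1.0.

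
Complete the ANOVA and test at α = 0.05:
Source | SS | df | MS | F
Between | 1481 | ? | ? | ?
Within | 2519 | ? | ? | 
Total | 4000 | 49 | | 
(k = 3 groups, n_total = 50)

df_between = 2, df_within = 47. MS_between = 740.5, MS_within = 53.6. F = 13.816, F_crit ≈ 3.195. Reject H₀.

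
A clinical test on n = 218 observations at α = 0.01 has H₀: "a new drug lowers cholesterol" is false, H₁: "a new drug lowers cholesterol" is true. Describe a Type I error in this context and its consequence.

Type I error: rejecting H₀ when it is true — concluding that a new drug lowers cholesterol when in fact it is not. Consequence: approving an ineffective drug — patients take a useless medication and may skip effective alternatives.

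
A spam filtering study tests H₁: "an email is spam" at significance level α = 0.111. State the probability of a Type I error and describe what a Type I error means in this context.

P(Type I error) = α = 0.111. A Type I error is rejecting H₀ when H₀ is actually true (false positive) — here, concluding that an email is spam when in fact this is not the case. Consequence: a legitimate email is sent to the spam folder and the user misses it.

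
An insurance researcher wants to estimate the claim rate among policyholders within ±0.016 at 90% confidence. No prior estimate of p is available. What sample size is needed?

Conservative approach: use p = 0.5 (maximizes p(1-p) = 0.25). n = z²(0.25)/E² = 1.645²×0.25/0.016² = 2642.6 → n = 2643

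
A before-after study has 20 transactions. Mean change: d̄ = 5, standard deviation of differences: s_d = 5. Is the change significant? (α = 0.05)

t = d̄/(s_d/√n) = 5/(5/√20) = 4.472. df = 19, critical t = ±2.093. Reject H₀.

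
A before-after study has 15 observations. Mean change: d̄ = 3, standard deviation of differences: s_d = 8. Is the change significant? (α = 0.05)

t = d̄/(s_d/√n) = 3/(8/√15) = 1.452. df = 14, critical t = ±2.145. Fail to reject H₀.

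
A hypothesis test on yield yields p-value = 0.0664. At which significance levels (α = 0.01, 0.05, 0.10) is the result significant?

p = 0.0664. Significant at: α = 0.1.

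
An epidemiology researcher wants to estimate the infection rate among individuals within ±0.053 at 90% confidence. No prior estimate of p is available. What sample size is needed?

Conservative approach: use p = 0.5 (maximizes p(1-p) = 0.25). n = z²(0.25)/E² = 1.645²×0.25/0.053² = 240.8 → n = 241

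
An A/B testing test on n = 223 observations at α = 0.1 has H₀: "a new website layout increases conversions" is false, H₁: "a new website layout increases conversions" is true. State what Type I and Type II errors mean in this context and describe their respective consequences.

Type I (false positive): concluding that a new website layout increases conversions when it is not — rolling out a layout that doesn't actually help — wasted engineering effort. Type II (false negative): failing to conclude that a new website layout increases conversions when it is — discarding a layout that would have improved conversions — lost revenue. Which is costlier depends on domain priorities and is a judgement call rather than a statistical fact.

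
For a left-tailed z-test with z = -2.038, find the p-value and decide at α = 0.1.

p = P(Z < -2.038) = Φ(-2.038) ≈ 0.0208. Since p < 0.1, reject H₀ (significant) at α = 0.1.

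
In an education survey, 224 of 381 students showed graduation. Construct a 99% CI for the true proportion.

p̂ = 0.588. CI = p̂ ± z*√(p̂(1-p̂)/n) = (0.523, 0.653)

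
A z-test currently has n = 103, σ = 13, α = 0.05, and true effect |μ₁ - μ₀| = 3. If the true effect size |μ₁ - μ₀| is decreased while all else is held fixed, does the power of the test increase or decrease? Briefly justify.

Power decreases: a smaller true effect decreases the non-centrality λ = |μ₁ - μ₀|/(σ/√n).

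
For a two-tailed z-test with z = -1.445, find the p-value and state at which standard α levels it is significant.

p = 2·P(Z > |-1.445|) = 2·(1 - Φ(1.445)) ≈ 0.1485. Not significant at any standard level.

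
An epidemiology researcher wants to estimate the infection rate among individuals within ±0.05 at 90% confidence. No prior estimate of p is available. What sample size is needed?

Conservative approach: use p = 0.5 (maximizes p(1-p) = 0.25). n = z²(0.25)/E² = 1.645²×0.25/0.05² = 270.6 → n = 271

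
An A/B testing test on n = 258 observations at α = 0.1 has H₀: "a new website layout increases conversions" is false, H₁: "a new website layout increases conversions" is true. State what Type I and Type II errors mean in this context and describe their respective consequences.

Type I (false positive): concluding that a new website layout increases conversions when it is not — rolling out a layout that doesn't actually help — wasted engineering effort. Type II (false negative): failing to conclude that a new website layout increases conversions when it is — discarding a layout that would have improved conversions — lost revenue. Which is costlier depends on domain priorities and is a judgement call rather than a statistical fact.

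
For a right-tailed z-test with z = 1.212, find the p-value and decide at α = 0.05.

p = P(Z > 1.212) = 1 - Φ(1.212) ≈ 0.1128. Since p ≥ 0.05, fail to reject H₀ (not significant) at α = 0.05.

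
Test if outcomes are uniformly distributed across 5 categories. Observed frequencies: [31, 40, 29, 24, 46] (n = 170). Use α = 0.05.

Expected = 34 each. χ² = Σ(O-E)²/E = 9.235. df = 4, critical value = 9.488. Fail to reject H₀.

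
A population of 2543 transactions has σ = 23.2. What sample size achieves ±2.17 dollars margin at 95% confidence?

Without FPC: n₀ = (1.96×23.2/2.17)² = 439.105. With FPC: n = n₀N/(n₀+N-1) = 374.6 → n = 375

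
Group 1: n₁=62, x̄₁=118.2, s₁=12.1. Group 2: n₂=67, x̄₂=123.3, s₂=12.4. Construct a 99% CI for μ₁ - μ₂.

Difference = -5.1. SE = √(12.1²/62 + 12.4²/67) = 2.158. CI = (-10.66, 0.46)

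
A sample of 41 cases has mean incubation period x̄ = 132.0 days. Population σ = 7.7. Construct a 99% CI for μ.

CI = x̄ ± z*(σ/√n) = 132.0 ± 2.576(7.7/√41) = 132.0 ± 3.1 = (128.9, 135.1)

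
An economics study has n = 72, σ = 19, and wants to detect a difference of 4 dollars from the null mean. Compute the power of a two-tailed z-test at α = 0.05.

SE = σ/√n = 19/√72 = 2.239. Non-centrality λ = d/SE = 4/2.239 = 1.786. Power ≈ Φ(λ - z_{α/2}) = Φ(1.786 - 1.96) = Φ(-0.174) = 0.431.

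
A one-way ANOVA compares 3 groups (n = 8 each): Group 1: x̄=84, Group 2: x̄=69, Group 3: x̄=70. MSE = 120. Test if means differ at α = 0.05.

Grand mean = 74.33. SS_between = 1125.33, MS_between = 562.67. F = 4.689, F_crit ≈ 3.467. Reject H₀.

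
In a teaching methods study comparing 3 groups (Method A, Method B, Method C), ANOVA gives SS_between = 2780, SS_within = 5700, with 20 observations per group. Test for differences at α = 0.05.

df_between = 2, df_within = 57. F = MS_between/MS_within = 1390.0/100.0 = 13.9. F_crit ≈ 3.159. Reject H₀. At least one mean differs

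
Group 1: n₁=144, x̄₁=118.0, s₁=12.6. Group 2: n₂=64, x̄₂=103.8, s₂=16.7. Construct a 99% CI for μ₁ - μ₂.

Difference = 14.2. SE = √(12.6²/144 + 16.7²/64) = 2.337. CI = (8.18, 20.22)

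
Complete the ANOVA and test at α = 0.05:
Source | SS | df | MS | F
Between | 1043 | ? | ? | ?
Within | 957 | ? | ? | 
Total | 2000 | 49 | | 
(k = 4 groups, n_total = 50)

df_between = 3, df_within = 46. MS_between = 347.67, MS_within = 20.8. F = 16.711, F_crit ≈ 2.807. Reject H₀.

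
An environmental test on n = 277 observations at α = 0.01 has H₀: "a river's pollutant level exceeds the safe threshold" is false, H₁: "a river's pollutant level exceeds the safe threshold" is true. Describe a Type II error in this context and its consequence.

Type II error: failing to reject H₀ when it is false — concluding that a river's pollutant level exceeds the safe threshold is not supported when in fact it is. Consequence: allowing unsafe pollution to continue.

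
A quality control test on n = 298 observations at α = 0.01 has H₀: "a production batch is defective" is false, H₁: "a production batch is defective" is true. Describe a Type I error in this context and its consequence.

Type I error: rejecting H₀ when it is true — concluding that a production batch is defective when in fact it is not. Consequence: scrapping a good batch — wasted material and cost for no reason.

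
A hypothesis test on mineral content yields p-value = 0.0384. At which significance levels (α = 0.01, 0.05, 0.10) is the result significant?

p = 0.0384. Significant at: α = 0.05, 0.1.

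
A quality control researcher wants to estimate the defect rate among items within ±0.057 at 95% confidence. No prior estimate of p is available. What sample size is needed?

Conservative approach: use p = 0.5 (maximizes p(1-p) = 0.25). n = z²(0.25)/E² = 1.96²×0.25/0.057² = 295.6 → n = 296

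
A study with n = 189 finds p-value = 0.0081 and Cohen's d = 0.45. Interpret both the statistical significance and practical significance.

Statistically significant (p = 0.0081 < 0.05). Cohen's d = 0.45 indicates a small effect size. Both statistical and practical significance should be considered.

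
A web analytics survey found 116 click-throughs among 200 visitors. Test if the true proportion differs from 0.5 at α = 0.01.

p̂ = 0.58, p₀ = 0.5. z = (p̂ - p₀)/√(p₀(1-p₀)/n) = 2.263. Critical: ±2.576. Fail to reject H₀.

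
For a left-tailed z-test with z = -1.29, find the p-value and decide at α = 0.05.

p = P(Z < -1.29) = Φ(-1.29) ≈ 0.0985. Since p ≥ 0.05, fail to reject H₀ (not significant) at α = 0.05.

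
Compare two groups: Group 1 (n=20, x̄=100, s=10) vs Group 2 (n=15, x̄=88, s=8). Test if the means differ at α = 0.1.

Pooled sp = 9.2. t = 3.817, df = 33. Critical t = ±1.692. Reject H₀.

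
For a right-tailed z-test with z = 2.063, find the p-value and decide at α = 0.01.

p = P(Z > 2.063) = 1 - Φ(2.063) ≈ 0.0196. Since p ≥ 0.01, fail to reject H₀ (not significant) at α = 0.01.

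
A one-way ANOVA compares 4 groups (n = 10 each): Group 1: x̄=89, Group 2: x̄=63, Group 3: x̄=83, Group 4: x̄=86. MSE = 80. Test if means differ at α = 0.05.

Grand mean = 80.25. SS_between = 4147.5, MS_between = 1382.5. F = 17.281, F_crit ≈ 2.866. Reject H₀.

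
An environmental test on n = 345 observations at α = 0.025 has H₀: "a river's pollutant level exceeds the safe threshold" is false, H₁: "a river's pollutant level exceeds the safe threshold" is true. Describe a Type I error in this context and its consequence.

Type I error: rejecting H₀ when it is true — concluding that a river's pollutant level exceeds the safe threshold when in fact it is not. Consequence: shutting down a compliant factory unnecessarily.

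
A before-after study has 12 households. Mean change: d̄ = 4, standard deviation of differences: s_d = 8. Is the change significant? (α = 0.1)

t = d̄/(s_d/√n) = 4/(8/√12) = 1.732. df = 11, critical t = ±1.796. Fail to reject H₀.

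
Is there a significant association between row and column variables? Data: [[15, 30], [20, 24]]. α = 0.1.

χ² = 1.37. df = 1, critical = 2.706. Fail to reject H₀. No evidence of dependence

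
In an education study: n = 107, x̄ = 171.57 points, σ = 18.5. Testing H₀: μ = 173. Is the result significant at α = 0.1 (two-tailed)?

z = (171.57 - 173)/(18.5/√107) = -0.8. Since |z| ≤ 1.645, not significant at α = 0.1.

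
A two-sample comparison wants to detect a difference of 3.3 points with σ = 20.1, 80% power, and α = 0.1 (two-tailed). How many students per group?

n per group = 2(z_α/2 + z_β)²σ²/d² = 2×(1.645 + 0.84)²×20.1²/3.3² = 458.2 → n = 459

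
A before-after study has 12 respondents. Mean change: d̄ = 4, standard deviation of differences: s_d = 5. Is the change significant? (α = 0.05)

t = d̄/(s_d/√n) = 4/(5/√12) = 2.771. df = 11, critical t = ±2.201. Reject H₀.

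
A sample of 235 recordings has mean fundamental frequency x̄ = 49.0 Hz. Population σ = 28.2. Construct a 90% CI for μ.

CI = x̄ ± z*(σ/√n) = 49.0 ± 1.645(28.2/√235) = 49.0 ± 3.03 = (45.97, 52.03)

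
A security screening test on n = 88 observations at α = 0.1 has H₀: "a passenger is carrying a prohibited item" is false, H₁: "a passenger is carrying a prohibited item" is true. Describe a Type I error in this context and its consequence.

Type I error: rejecting H₀ when it is true — concluding that a passenger is carrying a prohibited item when in fact it is not. Consequence: detaining an innocent passenger — delay and inconvenience.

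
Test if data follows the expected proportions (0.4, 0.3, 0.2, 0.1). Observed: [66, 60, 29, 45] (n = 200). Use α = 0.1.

Expected: [80.0, 60.0, 40.0, 20.0]. χ² = 36.725. df = 3, critical = 6.251. Reject H₀.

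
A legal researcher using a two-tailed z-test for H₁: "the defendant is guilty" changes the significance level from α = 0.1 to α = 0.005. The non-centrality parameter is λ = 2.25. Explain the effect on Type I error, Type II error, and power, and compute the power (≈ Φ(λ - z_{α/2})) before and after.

Decreasing α from 0.1 to 0.005:
• Type I error rate decreases (α is the Type I rate by definition).
• Critical value moves from z_{α/2} = 1.645 to 2.807, so power = Φ(λ - z_{α/2}) goes from Φ(2.25 - 1.645) = 0.727 to Φ(2.25 - 2.807) = 0.289.
• Type II error rate β = 1 - power therefore increases (0.273 → 0.711).
Appropriate when false positives are costly — here, convicting an innocent person.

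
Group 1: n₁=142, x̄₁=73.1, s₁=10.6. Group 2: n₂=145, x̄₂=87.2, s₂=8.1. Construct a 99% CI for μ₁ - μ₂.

Difference = -14.1. SE = √(10.6²/142 + 8.1²/145) = 1.115. CI = (-16.97, -11.23)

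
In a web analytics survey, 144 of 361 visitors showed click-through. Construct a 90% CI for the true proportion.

p̂ = 0.399. CI = p̂ ± z*√(p̂(1-p̂)/n) = (0.356, 0.441)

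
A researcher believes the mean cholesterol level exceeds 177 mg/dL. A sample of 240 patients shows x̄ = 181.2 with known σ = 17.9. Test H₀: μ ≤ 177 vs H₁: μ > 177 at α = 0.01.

z = 3.635. Critical value: 2.33. Reject H₀.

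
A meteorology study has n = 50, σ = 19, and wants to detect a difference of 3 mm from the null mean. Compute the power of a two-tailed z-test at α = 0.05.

SE = σ/√n = 19/√50 = 2.687. Non-centrality λ = d/SE = 3/2.687 = 1.116. Power ≈ Φ(λ - z_{α/2}) = Φ(1.116 - 1.96) = Φ(-0.844) = 0.199.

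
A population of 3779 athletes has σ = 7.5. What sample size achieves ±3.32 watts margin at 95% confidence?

Without FPC: n₀ = (1.96×7.5/3.32)² = 19.605. With FPC: n = n₀N/(n₀+N-1) = 19.5 → n = 20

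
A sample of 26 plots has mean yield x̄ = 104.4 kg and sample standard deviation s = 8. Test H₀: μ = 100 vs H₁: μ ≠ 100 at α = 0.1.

t = (x̄ - μ₀)/(s/√n) = (104.4 - 100)/(8/√26) = 2.804. df = 25, critical t = ±1.708. Reject H₀.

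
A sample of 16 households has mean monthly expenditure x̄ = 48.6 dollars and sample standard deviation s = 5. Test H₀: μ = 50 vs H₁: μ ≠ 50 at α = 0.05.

t = (x̄ - μ₀)/(s/√n) = (48.6 - 50)/(5/√16) = -1.12. df = 15, critical t = ±2.131. Fail to reject H₀.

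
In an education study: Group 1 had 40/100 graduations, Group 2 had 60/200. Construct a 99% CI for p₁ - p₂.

p̂₁ = 0.4, p̂₂ = 0.3. Difference = 0.1. CI = (-0.051, 0.251)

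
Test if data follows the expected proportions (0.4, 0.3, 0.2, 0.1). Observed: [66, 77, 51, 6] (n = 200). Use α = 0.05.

Expected: [80.0, 60.0, 40.0, 20.0]. χ² = 20.092. df = 3, critical = 7.815. Reject H₀.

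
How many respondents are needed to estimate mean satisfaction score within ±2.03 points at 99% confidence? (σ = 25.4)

n = (z*σ/E)² = (2.576×25.4/2.03)² = 1038.9 → n = 1039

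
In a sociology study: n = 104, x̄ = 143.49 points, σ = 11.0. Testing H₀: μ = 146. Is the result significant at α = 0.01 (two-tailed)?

z = (143.49 - 146)/(11.0/√104) = -2.327. Since |z| ≤ 2.576, not significant at α = 0.01.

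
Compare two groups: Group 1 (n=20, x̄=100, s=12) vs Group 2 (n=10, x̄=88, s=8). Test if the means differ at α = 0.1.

Pooled sp = 10.88. t = 2.849, df = 28. Critical t = ±1.701. Reject H₀.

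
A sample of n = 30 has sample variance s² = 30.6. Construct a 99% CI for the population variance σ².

df = 29. χ²_{0.005} = 52.336, χ²_{0.995} = 13.121. CI for σ² = ((n-1)s²/χ²_{α/2}, (n-1)s²/χ²_{1-α/2}) = (29·30.6/52.336, 29·30.6/13.121) = (16.96, 67.63)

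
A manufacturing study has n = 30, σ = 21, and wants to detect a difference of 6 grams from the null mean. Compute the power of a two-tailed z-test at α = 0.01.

SE = σ/√n = 21/√30 = 3.834. Non-centrality λ = d/SE = 6/3.834 = 1.565. Power ≈ Φ(λ - z_{α/2}) = Φ(1.565 - 2.576) = Φ(-1.011) = 0.156.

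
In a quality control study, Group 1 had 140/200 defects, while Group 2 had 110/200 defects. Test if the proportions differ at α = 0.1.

p̂₁ = 0.7, p̂₂ = 0.55, pooled p̂ = 0.625. z = 3.098. Critical: ±1.645. Reject H₀.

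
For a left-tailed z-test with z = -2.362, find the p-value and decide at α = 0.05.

p = P(Z < -2.362) = Φ(-2.362) ≈ 0.0091. Since p < 0.05, reject H₀ (significant) at α = 0.05.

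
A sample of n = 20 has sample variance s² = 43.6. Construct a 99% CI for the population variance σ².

df = 19. χ²_{0.005} = 38.582, χ²_{0.995} = 6.844. CI for σ² = ((n-1)s²/χ²_{α/2}, (n-1)s²/χ²_{1-α/2}) = (19·43.6/38.582, 19·43.6/6.844) = (21.47, 121.04)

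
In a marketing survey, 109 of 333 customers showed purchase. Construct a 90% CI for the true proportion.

p̂ = 0.327. CI = p̂ ± z*√(p̂(1-p̂)/n) = (0.285, 0.37)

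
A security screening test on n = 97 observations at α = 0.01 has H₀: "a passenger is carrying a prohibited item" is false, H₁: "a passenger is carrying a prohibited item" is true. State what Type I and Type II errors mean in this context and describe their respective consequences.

Type I (false positive): concluding that a passenger is carrying a prohibited item when it is not — detaining an innocent passenger — delay and inconvenience. Type II (false negative): failing to conclude that a passenger is carrying a prohibited item when it is — letting a prohibited item through — security breach. Which is costlier depends on domain priorities and is a judgement call rather than a statistical fact.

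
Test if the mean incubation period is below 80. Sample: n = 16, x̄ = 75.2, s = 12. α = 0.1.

t = (75.2 - 80)/(12/√16) = -1.6, df = 15. Critical t = -1.341. Reject H₀.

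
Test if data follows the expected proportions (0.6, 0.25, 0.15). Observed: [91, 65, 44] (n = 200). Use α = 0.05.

Expected: [120.0, 50.0, 30.0]. χ² = 18.042. df = 2, critical = 5.991. Reject H₀.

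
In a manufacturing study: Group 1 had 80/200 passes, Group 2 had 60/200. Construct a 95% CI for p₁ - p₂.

p̂₁ = 0.4, p̂₂ = 0.3. Difference = 0.1. CI = (0.007, 0.193)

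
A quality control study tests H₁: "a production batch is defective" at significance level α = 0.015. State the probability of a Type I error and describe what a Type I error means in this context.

P(Type I error) = α = 0.015. A Type I error is rejecting H₀ when H₀ is actually true (false positive) — here, concluding that a production batch is defective when in fact this is not the case. Consequence: scrapping a good batch — wasted material and cost for no reason.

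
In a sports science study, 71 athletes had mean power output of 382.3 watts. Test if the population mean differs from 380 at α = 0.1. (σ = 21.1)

z = (x̄ - μ₀)/(σ/√n) = (382.3 - 380)/(21.1/√71) = 0.918. Critical value: ±1.645. Since |0.918| ≤ 1.645, Fail to reject H₀.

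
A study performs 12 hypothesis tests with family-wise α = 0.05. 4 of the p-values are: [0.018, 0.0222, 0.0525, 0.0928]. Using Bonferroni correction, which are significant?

Bonferroni α = 0.05/12 = 0.00417. None of the given p-values are significant.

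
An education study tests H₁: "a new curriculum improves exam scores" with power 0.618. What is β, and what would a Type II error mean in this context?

β = 1 - power = 1 - 0.618 = 0.382. A Type II error is failing to reject H₀ when H₀ is false (false negative) — here, failing to conclude that a new curriculum improves exam scores when in fact it is true. Consequence: keeping the old curriculum when the new one would have helped students.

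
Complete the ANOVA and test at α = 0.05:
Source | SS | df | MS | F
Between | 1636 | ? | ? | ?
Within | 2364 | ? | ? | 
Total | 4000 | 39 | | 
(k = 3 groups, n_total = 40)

df_between = 2, df_within = 37. MS_between = 818.0, MS_within = 63.89. F = 12.803, F_crit ≈ 3.252. Reject H₀.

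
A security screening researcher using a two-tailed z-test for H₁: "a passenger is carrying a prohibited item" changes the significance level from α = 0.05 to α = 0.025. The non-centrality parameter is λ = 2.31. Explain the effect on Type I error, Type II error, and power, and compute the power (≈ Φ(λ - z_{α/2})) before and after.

Decreasing α from 0.05 to 0.025:
• Type I error rate decreases (α is the Type I rate by definition).
• Critical value moves from z_{α/2} = 1.96 to 2.241, so power = Φ(λ - z_{α/2}) goes from Φ(2.31 - 1.96) = 0.637 to Φ(2.31 - 2.241) = 0.528.
• Type II error rate β = 1 - power therefore increases (0.363 → 0.472).
Appropriate when false positives are costly — here, detaining an innocent passenger — delay and inconvenience.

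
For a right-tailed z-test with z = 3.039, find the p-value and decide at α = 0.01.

p = P(Z > 3.039) = 1 - Φ(3.039) ≈ 0.0012. Since p < 0.01, reject H₀ (significant) at α = 0.01.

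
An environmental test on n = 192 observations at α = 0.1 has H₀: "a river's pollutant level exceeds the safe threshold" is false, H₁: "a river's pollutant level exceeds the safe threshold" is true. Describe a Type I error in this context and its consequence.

Type I error: rejecting H₀ when it is true — concluding that a river's pollutant level exceeds the safe threshold when in fact it is not. Consequence: shutting down a compliant factory unnecessarily.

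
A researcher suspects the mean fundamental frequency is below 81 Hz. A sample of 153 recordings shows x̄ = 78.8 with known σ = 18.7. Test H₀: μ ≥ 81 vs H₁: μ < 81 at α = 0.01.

z = -1.455. Critical value: -2.33. Fail to reject H₀.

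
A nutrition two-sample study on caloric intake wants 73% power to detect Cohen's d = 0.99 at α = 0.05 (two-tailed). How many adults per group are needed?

z_{α/2} = 1.96, z_β = Φ⁻¹(0.73) = 0.613. For large effect (d = 0.99): n per group = 2(z_{α/2} + z_β)²/d² = 2(1.96 + 0.613)²/0.99² = 13.5 → 14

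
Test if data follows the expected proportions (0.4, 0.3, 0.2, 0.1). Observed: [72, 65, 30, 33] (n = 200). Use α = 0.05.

Expected: [80.0, 60.0, 40.0, 20.0]. χ² = 12.167. df = 3, critical = 7.815. Reject H₀.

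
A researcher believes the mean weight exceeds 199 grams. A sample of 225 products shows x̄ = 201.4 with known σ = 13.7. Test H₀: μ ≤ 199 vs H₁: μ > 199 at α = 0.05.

z = 2.628. Critical value: 1.645. Reject H₀.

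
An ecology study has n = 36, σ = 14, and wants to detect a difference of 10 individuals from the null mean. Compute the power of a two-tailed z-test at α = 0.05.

SE = σ/√n = 14/√36 = 2.333. Non-centrality λ = d/SE = 10/2.333 = 4.286. Power ≈ Φ(λ - z_{α/2}) = Φ(4.286 - 1.96) = Φ(2.326) = 0.99.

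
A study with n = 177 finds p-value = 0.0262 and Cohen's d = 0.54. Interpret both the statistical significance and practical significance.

Statistically significant (p = 0.0262 < 0.05). Cohen's d = 0.54 indicates a medium effect size. Both statistical and practical significance should be considered.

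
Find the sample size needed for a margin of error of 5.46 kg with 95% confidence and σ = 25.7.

n = (z*σ/E)² = (1.96×25.7/5.46)² = 85.1 → n = 86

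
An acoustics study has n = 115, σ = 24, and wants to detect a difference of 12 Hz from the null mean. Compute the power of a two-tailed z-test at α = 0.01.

SE = σ/√n = 24/√115 = 2.238. Non-centrality λ = d/SE = 12/2.238 = 5.362. Power ≈ Φ(λ - z_{α/2}) = Φ(5.362 - 2.576) = Φ(2.786) = 0.997.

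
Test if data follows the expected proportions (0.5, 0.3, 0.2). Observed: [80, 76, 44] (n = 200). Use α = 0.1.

Expected: [100.0, 60.0, 40.0]. χ² = 8.667. df = 2, critical = 4.605. Reject H₀.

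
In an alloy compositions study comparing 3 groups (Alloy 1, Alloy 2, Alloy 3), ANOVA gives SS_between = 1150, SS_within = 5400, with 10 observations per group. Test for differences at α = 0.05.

df_between = 2, df_within = 27. F = MS_between/MS_within = 575.0/200.0 = 2.875. F_crit ≈ 3.354. Fail to reject H₀.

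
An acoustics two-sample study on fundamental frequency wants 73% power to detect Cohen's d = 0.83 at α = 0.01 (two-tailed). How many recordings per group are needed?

z_{α/2} = 2.576, z_β = Φ⁻¹(0.73) = 0.613. For large effect (d = 0.83): n per group = 2(z_{α/2} + z_β)²/d² = 2(2.576 + 0.613)²/0.83² = 29.5 → 30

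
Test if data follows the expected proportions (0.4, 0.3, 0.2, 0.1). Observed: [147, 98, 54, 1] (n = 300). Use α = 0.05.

Expected: [120.0, 90.0, 60.0, 30.0]. χ² = 35.419. df = 3, critical = 7.815. Reject H₀.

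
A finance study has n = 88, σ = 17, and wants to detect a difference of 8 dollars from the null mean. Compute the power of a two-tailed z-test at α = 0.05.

SE = σ/√n = 17/√88 = 1.812. Non-centrality λ = d/SE = 8/1.812 = 4.415. Power ≈ Φ(λ - z_{α/2}) = Φ(4.415 - 1.96) = Φ(2.455) = 0.993.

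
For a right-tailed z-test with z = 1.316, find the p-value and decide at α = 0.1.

p = P(Z > 1.316) = 1 - Φ(1.316) ≈ 0.0941. Since p < 0.1, reject H₀ (significant) at α = 0.1.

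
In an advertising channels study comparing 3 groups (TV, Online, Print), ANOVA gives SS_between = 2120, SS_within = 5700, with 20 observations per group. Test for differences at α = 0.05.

df_between = 2, df_within = 57. F = MS_between/MS_within = 1060.0/100.0 = 10.6. F_crit ≈ 3.159. Reject H₀. At least one mean differs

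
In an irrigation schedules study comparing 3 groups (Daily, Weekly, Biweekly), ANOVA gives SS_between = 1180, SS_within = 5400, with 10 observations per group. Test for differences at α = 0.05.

df_between = 2, df_within = 27. F = MS_between/MS_within = 590.0/200.0 = 2.95. F_crit ≈ 3.354. Fail to reject H₀.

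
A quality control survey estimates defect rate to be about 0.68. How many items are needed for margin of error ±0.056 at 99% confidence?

n = z²p(1-p)/E² = 2.576²×0.68×0.32/0.056² = 460.4 → n = 461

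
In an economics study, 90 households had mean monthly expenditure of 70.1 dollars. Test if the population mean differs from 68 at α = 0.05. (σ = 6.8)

z = (x̄ - μ₀)/(σ/√n) = (70.1 - 68)/(6.8/√90) = 2.93. Critical value: ±1.96. Since |2.93| > 1.96, Reject H₀.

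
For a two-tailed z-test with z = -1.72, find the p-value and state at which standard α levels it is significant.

p = 2·P(Z > |-1.72|) = 2·(1 - Φ(1.72)) ≈ 0.0854. Significant at α = 0.1.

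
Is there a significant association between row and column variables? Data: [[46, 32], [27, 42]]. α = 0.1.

χ² = 5.767. df = 1, critical = 2.706. Reject H₀. Variables are dependent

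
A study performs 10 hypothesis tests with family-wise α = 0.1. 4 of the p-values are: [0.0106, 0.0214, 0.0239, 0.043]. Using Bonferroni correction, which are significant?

Bonferroni α = 0.1/10 = 0.01. None of the given p-values are significant.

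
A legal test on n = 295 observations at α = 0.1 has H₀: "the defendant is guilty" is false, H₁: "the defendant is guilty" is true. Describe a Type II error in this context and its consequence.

Type II error: failing to reject H₀ when it is false — concluding that the defendant is guilty is not supported when in fact it is. Consequence: acquitting a guilty person.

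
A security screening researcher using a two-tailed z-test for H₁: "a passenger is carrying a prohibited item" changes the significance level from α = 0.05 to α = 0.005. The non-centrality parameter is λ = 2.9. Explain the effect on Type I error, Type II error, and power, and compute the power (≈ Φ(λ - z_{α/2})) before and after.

Decreasing α from 0.05 to 0.005:
• Type I error rate decreases (α is the Type I rate by definition).
• Critical value moves from z_{α/2} = 1.96 to 2.807, so power = Φ(λ - z_{α/2}) goes from Φ(2.9 - 1.96) = 0.826 to Φ(2.9 - 2.807) = 0.537.
• Type II error rate β = 1 - power therefore increases (0.174 → 0.463).
Appropriate when false positives are costly — here, detaining an innocent passenger — delay and inconvenience.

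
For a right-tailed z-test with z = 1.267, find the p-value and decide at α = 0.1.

p = P(Z > 1.267) = 1 - Φ(1.267) ≈ 0.1026. Since p ≥ 0.1, fail to reject H₀ (not significant) at α = 0.1.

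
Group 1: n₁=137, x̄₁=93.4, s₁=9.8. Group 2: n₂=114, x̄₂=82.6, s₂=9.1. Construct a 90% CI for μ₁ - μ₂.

Difference = 10.8. SE = √(9.8²/137 + 9.1²/114) = 1.195. CI = (8.83, 12.77)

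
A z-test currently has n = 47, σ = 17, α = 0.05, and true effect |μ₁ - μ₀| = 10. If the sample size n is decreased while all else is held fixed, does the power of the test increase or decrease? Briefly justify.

Power decreases: a smaller n inflates the standard error σ/√n, pulling the sampling distribution under H₁ back toward the critical value.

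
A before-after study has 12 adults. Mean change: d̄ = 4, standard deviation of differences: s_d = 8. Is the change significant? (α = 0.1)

t = d̄/(s_d/√n) = 4/(8/√12) = 1.732. df = 11, critical t = ±1.796. Fail to reject H₀.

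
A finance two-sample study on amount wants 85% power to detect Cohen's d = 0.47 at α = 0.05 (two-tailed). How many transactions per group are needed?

z_{α/2} = 1.96, z_β = Φ⁻¹(0.85) = 1.036. For small effect (d = 0.47): n per group = 2(z_{α/2} + z_β)²/d² = 2(1.96 + 1.036)²/0.47² = 81.3 → 82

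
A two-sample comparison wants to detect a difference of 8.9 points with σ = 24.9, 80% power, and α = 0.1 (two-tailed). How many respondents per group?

n per group = 2(z_α/2 + z_β)²σ²/d² = 2×(1.645 + 0.84)²×24.9²/8.9² = 96.7 → n = 97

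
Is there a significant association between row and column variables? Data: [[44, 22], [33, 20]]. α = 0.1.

χ² = 0.249. df = 1, critical = 2.706. Fail to reject H₀. No evidence of dependence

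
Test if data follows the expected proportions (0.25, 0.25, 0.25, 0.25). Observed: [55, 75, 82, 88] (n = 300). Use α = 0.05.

Expected: [75.0, 75.0, 75.0, 75.0]. χ² = 8.24. df = 3, critical = 7.815. Reject H₀.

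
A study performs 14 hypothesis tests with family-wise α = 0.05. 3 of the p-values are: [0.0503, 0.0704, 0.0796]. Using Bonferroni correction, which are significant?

Bonferroni α = 0.05/14 = 0.00357. None of the given p-values are significant.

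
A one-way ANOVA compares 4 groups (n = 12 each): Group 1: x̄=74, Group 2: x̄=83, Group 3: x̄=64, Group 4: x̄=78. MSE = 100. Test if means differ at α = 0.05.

Grand mean = 74.75. SS_between = 2337.0, MS_between = 779.0. F = 7.79, F_crit ≈ 2.816. Reject H₀.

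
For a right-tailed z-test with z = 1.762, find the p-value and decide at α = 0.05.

p = P(Z > 1.762) = 1 - Φ(1.762) ≈ 0.039. Since p < 0.05, reject H₀ (significant) at α = 0.05.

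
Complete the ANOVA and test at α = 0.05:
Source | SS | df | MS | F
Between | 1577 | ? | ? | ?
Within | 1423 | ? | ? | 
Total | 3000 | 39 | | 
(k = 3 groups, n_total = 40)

df_between = 2, df_within = 37. MS_between = 788.5, MS_within = 38.46. F = 20.502, F_crit ≈ 3.252. Reject H₀.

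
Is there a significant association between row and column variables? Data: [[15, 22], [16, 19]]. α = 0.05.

χ² = 0.196. df = 1, critical = 3.841. Fail to reject H₀. No evidence of dependence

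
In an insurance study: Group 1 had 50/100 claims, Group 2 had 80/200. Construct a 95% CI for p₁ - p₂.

p̂₁ = 0.5, p̂₂ = 0.4. Difference = 0.1. CI = (-0.019, 0.219)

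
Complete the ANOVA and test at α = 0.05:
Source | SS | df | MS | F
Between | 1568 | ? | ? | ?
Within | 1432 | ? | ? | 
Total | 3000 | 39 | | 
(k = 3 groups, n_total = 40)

df_between = 2, df_within = 37. MS_between = 784.0, MS_within = 38.7. F = 20.257, F_crit ≈ 3.252. Reject H₀.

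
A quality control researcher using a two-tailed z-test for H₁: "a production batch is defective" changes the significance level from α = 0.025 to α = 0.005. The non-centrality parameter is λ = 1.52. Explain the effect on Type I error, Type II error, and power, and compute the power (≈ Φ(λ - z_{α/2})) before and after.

Decreasing α from 0.025 to 0.005:
• Type I error rate decreases (α is the Type I rate by definition).
• Critical value moves from z_{α/2} = 2.241 to 2.807, so power = Φ(λ - z_{α/2}) goes from Φ(1.52 - 2.241) = 0.235 to Φ(1.52 - 2.807) = 0.099.
• Type II error rate β = 1 - power therefore increases (0.765 → 0.901).
Appropriate when false positives are costly — here, scrapping a good batch — wasted material and cost for no reason.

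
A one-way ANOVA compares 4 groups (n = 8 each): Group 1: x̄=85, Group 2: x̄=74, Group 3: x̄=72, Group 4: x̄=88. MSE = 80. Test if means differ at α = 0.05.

Grand mean = 79.75. SS_between = 1510.0, MS_between = 503.33. F = 6.292, F_crit ≈ 2.947. Reject H₀.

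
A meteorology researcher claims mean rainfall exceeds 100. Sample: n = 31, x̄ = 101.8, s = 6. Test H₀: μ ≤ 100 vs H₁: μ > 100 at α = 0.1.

t = (101.8 - 100)/(6/√31) = 1.67, df = 30. Critical t = 1.31. Reject H₀.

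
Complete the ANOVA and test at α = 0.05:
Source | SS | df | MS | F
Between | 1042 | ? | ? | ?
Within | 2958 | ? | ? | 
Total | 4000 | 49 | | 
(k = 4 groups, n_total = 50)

df_between = 3, df_within = 46. MS_between = 347.33, MS_within = 64.3. F = 5.401, F_crit ≈ 2.807. Reject H₀.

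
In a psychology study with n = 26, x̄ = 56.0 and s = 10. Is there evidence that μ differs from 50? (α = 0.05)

t = (x̄ - μ₀)/(s/√n) = (56.0 - 50)/(10/√26) = 3.059. df = 25, critical t = ±2.06. Reject H₀.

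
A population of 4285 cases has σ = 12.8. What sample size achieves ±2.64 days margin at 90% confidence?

Without FPC: n₀ = (1.645×12.8/2.64)² = 63.613. With FPC: n = n₀N/(n₀+N-1) = 62.7 → n = 63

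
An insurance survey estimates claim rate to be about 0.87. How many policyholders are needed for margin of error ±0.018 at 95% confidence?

n = z²p(1-p)/E² = 1.96²×0.87×0.13/0.018² = 1341.003 → n = 1342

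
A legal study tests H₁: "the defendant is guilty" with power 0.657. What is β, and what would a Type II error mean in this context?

β = 1 - power = 1 - 0.657 = 0.343. A Type II error is failing to reject H₀ when H₀ is false (false negative) — here, failing to conclude that the defendant is guilty when in fact it is true. Consequence: acquitting a guilty person.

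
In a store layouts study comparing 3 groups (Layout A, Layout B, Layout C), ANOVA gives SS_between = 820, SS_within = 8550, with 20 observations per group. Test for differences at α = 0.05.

df_between = 2, df_within = 57. F = MS_between/MS_within = 410.0/150.0 = 2.733. F_crit ≈ 3.159. Fail to reject H₀.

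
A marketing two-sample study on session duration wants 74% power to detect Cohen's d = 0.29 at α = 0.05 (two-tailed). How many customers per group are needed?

z_{α/2} = 1.96, z_β = Φ⁻¹(0.74) = 0.643. For small effect (d = 0.29): n per group = 2(z_{α/2} + z_β)²/d² = 2(1.96 + 0.643)²/0.29² = 161.1 → 162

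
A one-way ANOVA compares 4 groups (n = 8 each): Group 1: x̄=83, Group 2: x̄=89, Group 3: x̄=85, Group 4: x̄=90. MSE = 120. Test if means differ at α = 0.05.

Grand mean = 86.75. SS_between = 262.0, MS_between = 87.33. F = 0.728, F_crit ≈ 2.947. Fail to reject H₀.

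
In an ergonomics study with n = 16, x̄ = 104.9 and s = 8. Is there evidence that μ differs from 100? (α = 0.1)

t = (x̄ - μ₀)/(s/√n) = (104.9 - 100)/(8/√16) = 2.45. df = 15, critical t = ±1.753. Reject H₀.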